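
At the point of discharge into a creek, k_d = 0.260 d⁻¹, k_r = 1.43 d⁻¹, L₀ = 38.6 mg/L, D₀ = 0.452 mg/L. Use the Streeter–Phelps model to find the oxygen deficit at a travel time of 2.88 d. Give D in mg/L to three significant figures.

D ≈ 3.92 mg/L

k_d L₀/(k_r−k_d) = 0.260×38.6/(1.43−0.260) = 10.04/1.170 = 8.578 mg/L.
e^(−k_d t) = e^(−0.260×2.880) = 0.4729; e^(−k_r t) = e^(−1.43×2.880) = 0.01627.
D = 8.578 × (0.4729 − 0.01627) + 0.452 × 0.01627 = 3.917 + 0.007354 = 3.925 mg/L.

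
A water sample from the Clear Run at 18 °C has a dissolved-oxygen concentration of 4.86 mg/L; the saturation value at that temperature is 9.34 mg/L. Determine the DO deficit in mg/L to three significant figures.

D = C_s − C = 9.34 − 4.86 = 4.48 mg/L.

D ≈ 4.48 mg/L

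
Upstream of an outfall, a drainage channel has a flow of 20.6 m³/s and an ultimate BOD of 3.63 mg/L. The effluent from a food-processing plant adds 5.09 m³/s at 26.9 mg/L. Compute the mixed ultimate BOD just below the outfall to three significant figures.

Flow-weighted mixing: C = (Q_r C_r + Q_w C_w)/(Q_r + Q_w)
= (20.6×3.63 + 5.09×26.9)/(20.6 + 5.09) = 211.7/25.69 = 8.241 mg/L.

8.24 mg/L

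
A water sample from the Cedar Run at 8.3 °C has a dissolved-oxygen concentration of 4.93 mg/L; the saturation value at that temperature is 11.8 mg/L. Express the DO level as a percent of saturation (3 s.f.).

41.8 % saturation

% saturation = C/C_s × 100 = 4.93/11.8 × 100 = 41.8 %.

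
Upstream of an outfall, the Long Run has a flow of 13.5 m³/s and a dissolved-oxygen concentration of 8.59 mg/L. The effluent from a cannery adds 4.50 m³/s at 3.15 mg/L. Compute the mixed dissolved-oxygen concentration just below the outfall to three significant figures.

7.23 mg/L

Flow-weighted mixing: C = (Q_r C_r + Q_w C_w)/(Q_r + Q_w)
= (13.5×8.59 + 4.50×3.15)/(13.5 + 4.50) = 130.1/18.00 = 7.230 mg/L.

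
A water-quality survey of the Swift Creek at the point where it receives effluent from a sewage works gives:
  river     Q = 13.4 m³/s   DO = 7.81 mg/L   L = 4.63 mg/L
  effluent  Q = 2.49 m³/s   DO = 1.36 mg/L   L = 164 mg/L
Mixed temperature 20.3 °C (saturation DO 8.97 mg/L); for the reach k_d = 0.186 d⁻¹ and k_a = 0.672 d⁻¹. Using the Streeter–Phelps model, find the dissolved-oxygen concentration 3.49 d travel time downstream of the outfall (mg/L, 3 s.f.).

Mixed DO = (13.4×7.81 + 2.49×1.36)/(13.4+2.49) = 108.0/15.89 = 6.799 mg/L.
Mixed L₀ = (13.4×4.63 + 2.49×164)/(15.89) = 470.4/15.89 = 29.60 mg/L.
Initial deficit D₀ = C_s − DO₀ = 8.97 − 6.799 = 2.171 mg/L.
D(3.49) = [0.186×29.60/(0.672−0.186)](e^(−0.186×3.49) − e^(−0.672×3.49)) + 2.171 e^(−0.672×3.49)
= 11.33 × (0.5225 − 0.09582) + 2.171 × 0.09582 = 5.042 mg/L.
DO = 8.97 − 5.042 = 3.928 mg/L.

DO ≈ 3.93 mg/L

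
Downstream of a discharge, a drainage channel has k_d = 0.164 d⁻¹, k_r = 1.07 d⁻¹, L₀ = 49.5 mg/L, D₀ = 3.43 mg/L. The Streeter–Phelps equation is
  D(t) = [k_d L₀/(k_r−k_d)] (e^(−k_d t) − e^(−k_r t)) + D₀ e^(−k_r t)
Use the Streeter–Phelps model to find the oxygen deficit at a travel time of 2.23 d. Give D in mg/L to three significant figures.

k_d L₀/(k_r−k_d) = 0.164×49.5/(1.07−0.164) = 8.118/0.9060 = 8.960 mg/L.
e^(−k_d t) = e^(−0.164×2.230) = 0.6937; e^(−k_r t) = e^(−1.07×2.230) = 0.09199.
D = 8.960 × (0.6937 − 0.09199) + 3.43 × 0.09199 = 5.391 + 0.3155 = 5.707 mg/L.

D ≈ 5.71 mg/L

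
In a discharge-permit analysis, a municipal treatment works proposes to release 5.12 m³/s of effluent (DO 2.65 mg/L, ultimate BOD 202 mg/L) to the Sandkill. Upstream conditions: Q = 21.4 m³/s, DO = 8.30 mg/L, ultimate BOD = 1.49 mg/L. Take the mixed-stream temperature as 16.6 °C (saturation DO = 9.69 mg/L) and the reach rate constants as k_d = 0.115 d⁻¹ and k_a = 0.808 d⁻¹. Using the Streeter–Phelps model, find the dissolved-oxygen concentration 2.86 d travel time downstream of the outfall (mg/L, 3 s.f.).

DO ≈ 5.30 mg/L

Mixed DO = (21.4×8.30 + 5.12×2.65)/(21.4+5.12) = 191.2/26.52 = 7.209 mg/L.
Mixed L₀ = (21.4×1.49 + 5.12×202)/(26.52) = 1066/26.52 = 40.20 mg/L.
Initial deficit D₀ = C_s − DO₀ = 9.69 − 7.209 = 2.481 mg/L.
D(2.86) = [0.115×40.20/(0.808−0.115)](e^(−0.115×2.86) − e^(−0.808×2.86)) + 2.481 e^(−0.808×2.86)
= 6.671 × (0.7197 − 0.09917) + 2.481 × 0.09917 = 4.386 mg/L.
DO = 9.69 − 4.386 = 5.304 mg/L.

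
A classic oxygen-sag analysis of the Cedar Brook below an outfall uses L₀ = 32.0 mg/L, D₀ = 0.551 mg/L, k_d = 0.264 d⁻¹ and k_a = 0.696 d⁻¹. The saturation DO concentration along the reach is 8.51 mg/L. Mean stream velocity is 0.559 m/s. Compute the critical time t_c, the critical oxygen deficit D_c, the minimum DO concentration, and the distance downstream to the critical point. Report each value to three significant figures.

t_c ≈ 2.18 d; D_c ≈ 6.83 mg/L; min DO ≈ 1.68 mg/L; x_c ≈ 105 km

At the critical point dD/dt = 0, so k_d L₀ e^(−k_d t) = k_a D. Substituting D(t) from the Streeter–Phelps equation and solving for t gives
t_c = ln[(k_a/k_d)(1 − D₀(k_a−k_d)/(k_d L₀))] / (k_a−k_d).
Here k_a−k_d = 0.4320 d⁻¹ and 1 − D₀(k_a−k_d)/(k_d L₀) = 1 − 0.551×0.4320/(0.264×32.0) = 0.9718, so
t_c = ln(2.636 × 0.9718) / 0.4320 = 0.9408 / 0.4320 = 2.178 d.
D_c = (k_d/k_a) L₀ e^(−k_d t_c) = (0.264/0.696) × 32.0 × e^(−0.264×2.178) = 0.3793 × 32.0 × 0.5627 = 6.830 mg/L.
Minimum DO = C_s − D_c = 8.51 − 6.830 = 1.680 mg/L.
x_c = v t_c = 0.559 m/s × 2.178 d × 86400 s/d = 105200 m ≈ 105 km.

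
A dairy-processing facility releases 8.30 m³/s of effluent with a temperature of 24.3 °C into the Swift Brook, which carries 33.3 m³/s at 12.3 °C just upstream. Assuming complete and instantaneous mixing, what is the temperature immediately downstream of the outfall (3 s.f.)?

Flow-weighted mixing: C = (Q_r C_r + Q_w C_w)/(Q_r + Q_w)
= (33.3×12.3 + 8.30×24.3)/(33.3 + 8.30) = 611.3/41.60 = 14.69 °C.

14.7 °C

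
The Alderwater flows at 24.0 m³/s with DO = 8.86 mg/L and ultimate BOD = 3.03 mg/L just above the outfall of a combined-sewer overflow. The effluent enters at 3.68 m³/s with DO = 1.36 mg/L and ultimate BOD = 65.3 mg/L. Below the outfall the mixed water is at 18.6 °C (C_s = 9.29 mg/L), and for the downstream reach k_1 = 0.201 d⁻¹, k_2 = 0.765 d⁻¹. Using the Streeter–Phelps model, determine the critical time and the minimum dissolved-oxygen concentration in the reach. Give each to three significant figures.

Mixed DO = (24.0×8.86 + 3.68×1.36)/(24.0+3.68) = 217.6/27.68 = 7.863 mg/L.
Mixed L₀ = (24.0×3.03 + 3.68×65.3)/(27.68) = 313.0/27.68 = 11.31 mg/L.
Initial deficit D₀ = C_s − DO₀ = 9.29 − 7.863 = 1.427 mg/L.
t_c = (1/0.5640) ln[(0.765/0.201)(1 − 1.427×0.5640/(0.201×11.31))] = 1.773 × ln(2.458) = 1.595 d.
D_c = (0.201/0.765) × 11.31 × e^(−0.201×1.595) = 0.2627 × 11.31 × 0.7257 = 2.156 mg/L.
Minimum DO = 9.29 − 2.156 = 7.134 mg/L.

t_c ≈ 1.59 d; minimum DO ≈ 7.13 mg/L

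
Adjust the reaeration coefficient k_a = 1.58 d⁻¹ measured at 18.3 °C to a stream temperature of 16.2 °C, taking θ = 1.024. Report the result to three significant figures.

k_a ≈ 1.50 d⁻¹

k_a(T₂) = k_a(T₁) · θ^(T₂−T₁) = 1.58 × 1.024^(16.2−18.3)
= 1.58 × 1.024^-2.10 = 1.58 × 0.9514 = 1.503 d⁻¹.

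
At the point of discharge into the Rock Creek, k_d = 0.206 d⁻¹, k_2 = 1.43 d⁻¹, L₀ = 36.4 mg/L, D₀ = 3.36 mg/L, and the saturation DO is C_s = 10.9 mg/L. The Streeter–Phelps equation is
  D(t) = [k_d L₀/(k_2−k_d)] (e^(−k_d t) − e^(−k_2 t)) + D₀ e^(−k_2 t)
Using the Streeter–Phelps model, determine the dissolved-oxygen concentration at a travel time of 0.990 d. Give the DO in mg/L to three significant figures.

k_d L₀/(k_2−k_d) = 0.206×36.4/(1.43−0.206) = 7.498/1.224 = 6.126 mg/L.
e^(−k_d t) = e^(−0.206×0.9900) = 0.8155; e^(−k_2 t) = e^(−1.43×0.9900) = 0.2428.
D = 6.126 × (0.8155 − 0.2428) + 3.36 × 0.2428 = 3.509 + 0.8157 = 4.324 mg/L.
DO = C_s − D = 10.9 − 4.324 = 6.576 mg/L.

DO ≈ 6.58 mg/L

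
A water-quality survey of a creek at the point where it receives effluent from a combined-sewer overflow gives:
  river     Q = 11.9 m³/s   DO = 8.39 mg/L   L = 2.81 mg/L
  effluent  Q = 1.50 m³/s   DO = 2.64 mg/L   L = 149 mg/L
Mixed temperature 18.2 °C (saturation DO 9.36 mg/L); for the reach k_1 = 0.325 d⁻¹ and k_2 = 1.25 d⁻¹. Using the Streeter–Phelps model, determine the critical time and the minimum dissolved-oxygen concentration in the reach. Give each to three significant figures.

t_c ≈ 1.16 d; minimum DO ≈ 5.94 mg/L

Mixed DO = (11.9×8.39 + 1.50×2.64)/(11.9+1.50) = 103.8/13.40 = 7.746 mg/L.
Mixed L₀ = (11.9×2.81 + 1.50×149)/(13.40) = 256.9/13.40 = 19.17 mg/L.
Initial deficit D₀ = C_s − DO₀ = 9.36 − 7.746 = 1.614 mg/L.
t_c = (1/0.9250) ln[(1.25/0.325)(1 − 1.614×0.9250/(0.325×19.17))] = 1.081 × ln(2.925) = 1.160 d.
D_c = (0.325/1.25) × 19.17 × e^(−0.325×1.160) = 0.2600 × 19.17 × 0.6859 = 3.419 mg/L.
Minimum DO = 9.36 − 3.419 = 5.941 mg/L.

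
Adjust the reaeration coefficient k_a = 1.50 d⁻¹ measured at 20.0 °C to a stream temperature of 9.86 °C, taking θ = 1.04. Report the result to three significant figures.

k_a(T₂) = k_a(T₁) · θ^(T₂−T₁) = 1.50 × 1.04^(9.86−20.0)
= 1.50 × 1.04^-10.1 = 1.50 × 0.6719 = 1.008 d⁻¹.

k_a ≈ 1.01 d⁻¹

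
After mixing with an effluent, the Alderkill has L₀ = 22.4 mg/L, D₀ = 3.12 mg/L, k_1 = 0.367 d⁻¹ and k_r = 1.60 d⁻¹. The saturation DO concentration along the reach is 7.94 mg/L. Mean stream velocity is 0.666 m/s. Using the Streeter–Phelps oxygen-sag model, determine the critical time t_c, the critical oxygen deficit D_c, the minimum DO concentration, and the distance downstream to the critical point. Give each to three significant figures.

At the critical point dD/dt = 0, so k_1 L₀ e^(−k_1 t) = k_r D. Substituting D(t) from the Streeter–Phelps equation and solving for t gives
t_c = ln[(k_r/k_1)(1 − D₀(k_r−k_1)/(k_1 L₀))] / (k_r−k_1).
Here k_r−k_1 = 1.233 d⁻¹ and 1 − D₀(k_r−k_1)/(k_1 L₀) = 1 − 3.12×1.233/(0.367×22.4) = 0.5320, so
t_c = ln(4.360 × 0.5320) / 1.233 = 0.8414 / 1.233 = 0.6824 d.
D_c = (k_1/k_r) L₀ e^(−k_1 t_c) = (0.367/1.60) × 22.4 × e^(−0.367×0.6824) = 0.2294 × 22.4 × 0.7785 = 4.000 mg/L.
Minimum DO = C_s − D_c = 7.94 − 4.000 = 3.940 mg/L.
x_c = v t_c = 0.666 m/s × 0.6824 d × 86400 s/d = 39270 m ≈ 39.3 km.

t_c ≈ 0.682 d; D_c ≈ 4.00 mg/L; min DO ≈ 3.94 mg/L; x_c ≈ 39.3 km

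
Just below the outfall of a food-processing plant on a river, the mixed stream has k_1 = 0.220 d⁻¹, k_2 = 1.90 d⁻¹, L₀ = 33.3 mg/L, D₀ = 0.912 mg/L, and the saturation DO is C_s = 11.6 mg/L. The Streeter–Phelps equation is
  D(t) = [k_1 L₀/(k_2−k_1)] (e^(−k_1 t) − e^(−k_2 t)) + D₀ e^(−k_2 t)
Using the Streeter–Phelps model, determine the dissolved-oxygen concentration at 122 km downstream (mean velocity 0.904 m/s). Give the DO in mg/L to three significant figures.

DO ≈ 8.68 mg/L

Travel time t = x/v = 122 km / (0.904 m/s) = 122000 m / 0.904 m/s = 135000 s = 1.562 d.
k_1 L₀/(k_2−k_1) = 0.220×33.3/(1.90−0.220) = 7.326/1.680 = 4.361 mg/L.
e^(−k_1 t) = e^(−0.220×1.562) = 0.7092; e^(−k_2 t) = e^(−1.90×1.562) = 0.05142.
D = 4.361 × (0.7092 − 0.05142) + 0.912 × 0.05142 = 2.868 + 0.04689 = 2.915 mg/L.
DO = C_s − D = 11.6 − 2.915 = 8.685 mg/L.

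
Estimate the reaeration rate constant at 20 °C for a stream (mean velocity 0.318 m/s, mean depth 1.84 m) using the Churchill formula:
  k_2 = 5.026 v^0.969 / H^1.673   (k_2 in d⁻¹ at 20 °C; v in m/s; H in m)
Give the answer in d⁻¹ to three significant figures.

k_2 ≈ 0.597 d⁻¹

k_2 = 5.026 × 0.318^0.969 / 1.84^1.673 = 5.026 × 0.3295 / 2.774 = 0.5971 d⁻¹.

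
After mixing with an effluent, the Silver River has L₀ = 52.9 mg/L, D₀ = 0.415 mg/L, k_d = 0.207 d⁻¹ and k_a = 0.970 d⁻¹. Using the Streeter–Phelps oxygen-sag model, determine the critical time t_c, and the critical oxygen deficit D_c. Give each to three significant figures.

t_c ≈ 1.99 d; D_c ≈ 7.48 mg/L

At the critical point dD/dt = 0, so k_d L₀ e^(−k_d t) = k_a D. Substituting D(t) from the Streeter–Phelps equation and solving for t gives
t_c = ln[(k_a/k_d)(1 − D₀(k_a−k_d)/(k_d L₀))] / (k_a−k_d).
Here k_a−k_d = 0.7630 d⁻¹ and 1 − D₀(k_a−k_d)/(k_d L₀) = 1 − 0.415×0.7630/(0.207×52.9) = 0.9711, so
t_c = ln(4.686 × 0.9711) / 0.7630 = 1.515 / 0.7630 = 1.986 d.
L(t_c) = L₀ e^(−k_d t_c) = 52.9 × 0.6629 = 35.07 mg/L, and at the critical point k_a D_c = k_d L, so D_c = (0.207/0.970) × 35.07 = 7.484 mg/L.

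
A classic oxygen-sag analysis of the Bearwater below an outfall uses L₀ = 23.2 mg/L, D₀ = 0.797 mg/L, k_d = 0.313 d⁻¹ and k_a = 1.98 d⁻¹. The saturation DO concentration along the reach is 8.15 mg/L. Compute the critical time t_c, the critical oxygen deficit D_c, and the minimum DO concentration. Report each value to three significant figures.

t_c ≈ 0.985 d; D_c ≈ 2.69 mg/L; min DO ≈ 5.46 mg/L

With k_a/k_d = 6.326 and 1 − D₀(k_a−k_d)/(k_d L₀) = 0.8170,
t_c = ln(6.326 × 0.8170) / (1.98 − 0.313) = ln(5.168) / 1.667 = 1.643/1.667 = 0.9854 d.
L(t_c) = L₀ e^(−k_d t_c) = 23.2 × 0.7346 = 17.04 mg/L, and at the critical point k_a D_c = k_d L, so D_c = (0.313/1.98) × 17.04 = 2.694 mg/L.
Minimum DO = C_s − D_c = 8.15 − 2.694 = 5.456 mg/L.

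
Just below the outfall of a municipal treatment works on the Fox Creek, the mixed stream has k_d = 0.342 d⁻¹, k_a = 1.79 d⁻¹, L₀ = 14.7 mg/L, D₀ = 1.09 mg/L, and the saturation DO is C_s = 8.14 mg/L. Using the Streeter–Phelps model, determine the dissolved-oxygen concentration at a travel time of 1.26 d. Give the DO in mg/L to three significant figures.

DO ≈ 6.13 mg/L

k_d L₀/(k_a−k_d) = 0.342×14.7/(1.79−0.342) = 5.027/1.448 = 3.472 mg/L.
e^(−k_d t) = e^(−0.342×1.260) = 0.6499; e^(−k_a t) = e^(−1.79×1.260) = 0.1048.
D = 3.472 × (0.6499 − 0.1048) + 1.09 × 0.1048 = 1.892 + 0.1143 = 2.007 mg/L.
DO = C_s − D = 8.14 − 2.007 = 6.133 mg/L.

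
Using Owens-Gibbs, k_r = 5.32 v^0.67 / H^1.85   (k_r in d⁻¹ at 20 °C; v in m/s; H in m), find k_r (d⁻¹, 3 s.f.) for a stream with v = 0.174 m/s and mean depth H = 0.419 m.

k_r ≈ 8.24 d⁻¹

k_r = 5.32 × 0.174^0.67 / 0.419^1.85 = 5.32 × 0.3099 / 0.2000 = 8.241 d⁻¹.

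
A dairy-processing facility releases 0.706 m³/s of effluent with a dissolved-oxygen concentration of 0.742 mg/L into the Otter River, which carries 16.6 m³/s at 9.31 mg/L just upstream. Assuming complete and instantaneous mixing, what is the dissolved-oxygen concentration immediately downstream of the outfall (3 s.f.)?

8.96 mg/L

Flow-weighted mixing: C = (Q_r C_r + Q_w C_w)/(Q_r + Q_w)
= (16.6×9.31 + 0.706×0.742)/(16.6 + 0.706) = 155.1/17.31 = 8.960 mg/L.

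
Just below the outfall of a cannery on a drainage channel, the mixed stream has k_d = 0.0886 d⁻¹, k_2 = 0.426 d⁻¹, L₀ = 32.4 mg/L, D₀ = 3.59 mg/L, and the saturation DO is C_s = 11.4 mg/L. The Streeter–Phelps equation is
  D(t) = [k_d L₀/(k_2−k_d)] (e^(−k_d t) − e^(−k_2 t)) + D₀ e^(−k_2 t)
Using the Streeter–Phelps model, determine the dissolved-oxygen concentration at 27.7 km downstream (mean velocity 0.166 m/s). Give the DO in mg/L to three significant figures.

DO ≈ 6.39 mg/L

Travel time t = x/v = 27.7 km / (0.166 m/s) = 27700 m / 0.166 m/s = 166900 s = 1.931 d.
k_d L₀/(k_2−k_d) = 0.0886×32.4/(0.426−0.0886) = 2.871/0.3374 = 8.508 mg/L.
e^(−k_d t) = e^(−0.0886×1.931) = 0.8427; e^(−k_2 t) = e^(−0.426×1.931) = 0.4392.
D = 8.508 × (0.8427 − 0.4392) + 3.59 × 0.4392 = 3.433 + 1.577 = 5.010 mg/L.
DO = C_s − D = 11.4 − 5.010 = 6.390 mg/L.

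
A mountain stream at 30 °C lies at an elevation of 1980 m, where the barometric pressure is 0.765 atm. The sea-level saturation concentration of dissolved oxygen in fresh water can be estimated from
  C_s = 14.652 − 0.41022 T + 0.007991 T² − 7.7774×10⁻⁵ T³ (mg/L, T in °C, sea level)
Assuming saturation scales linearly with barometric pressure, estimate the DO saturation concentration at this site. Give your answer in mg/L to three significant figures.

At sea level: C_s = 14.652 − 0.41022×30 + 0.007991×30² − 7.7774×10⁻⁵×30³ = 7.437 mg/L.
Pressure correction: C_s' = 7.437 × 0.765 = 5.690 mg/L.

C_s ≈ 5.69 mg/L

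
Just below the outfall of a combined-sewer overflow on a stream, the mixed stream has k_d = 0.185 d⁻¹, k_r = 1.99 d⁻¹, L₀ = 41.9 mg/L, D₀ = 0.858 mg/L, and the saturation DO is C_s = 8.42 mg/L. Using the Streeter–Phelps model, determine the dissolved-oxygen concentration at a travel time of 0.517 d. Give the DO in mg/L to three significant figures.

DO ≈ 5.75 mg/L

k_d L₀/(k_r−k_d) = 0.185×41.9/(1.99−0.185) = 7.752/1.805 = 4.294 mg/L.
e^(−k_d t) = e^(−0.185×0.5170) = 0.9088; e^(−k_r t) = e^(−1.99×0.5170) = 0.3574.
D = 4.294 × (0.9088 − 0.3574) + 0.858 × 0.3574 = 2.368 + 0.3067 = 2.674 mg/L.
DO = C_s − D = 8.42 − 2.674 = 5.746 mg/L.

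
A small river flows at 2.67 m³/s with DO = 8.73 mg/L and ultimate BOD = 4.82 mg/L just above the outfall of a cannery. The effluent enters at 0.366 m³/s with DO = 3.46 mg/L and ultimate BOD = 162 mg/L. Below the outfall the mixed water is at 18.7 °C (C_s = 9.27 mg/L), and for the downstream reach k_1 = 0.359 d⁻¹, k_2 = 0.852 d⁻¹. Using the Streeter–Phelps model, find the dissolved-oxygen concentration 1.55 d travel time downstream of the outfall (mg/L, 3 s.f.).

DO ≈ 3.66 mg/L

Mixed DO = (2.67×8.73 + 0.366×3.46)/(2.67+0.366) = 24.58/3.036 = 8.095 mg/L.
Mixed L₀ = (2.67×4.82 + 0.366×162)/(3.036) = 72.16/3.036 = 23.77 mg/L.
Initial deficit D₀ = C_s − DO₀ = 9.27 − 8.095 = 1.175 mg/L.
D(1.55) = [0.359×23.77/(0.852−0.359)](e^(−0.359×1.55) − e^(−0.852×1.55)) + 1.175 e^(−0.852×1.55)
= 17.31 × (0.5732 − 0.2670) + 1.175 × 0.2670 = 5.615 mg/L.
DO = 9.27 − 5.615 = 3.655 mg/L.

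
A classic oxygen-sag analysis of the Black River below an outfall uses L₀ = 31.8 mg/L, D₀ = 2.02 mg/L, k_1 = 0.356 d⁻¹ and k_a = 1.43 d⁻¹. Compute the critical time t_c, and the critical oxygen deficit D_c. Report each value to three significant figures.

t_c ≈ 1.10 d; D_c ≈ 5.36 mg/L

With k_a/k_1 = 4.017 and 1 − D₀(k_a−k_1)/(k_1 L₀) = 0.8084,
t_c = ln(4.017 × 0.8084) / (1.43 − 0.356) = ln(3.247) / 1.074 = 1.178/1.074 = 1.097 d.
D_c = (k_1/k_a) L₀ e^(−k_1 t_c) = (0.356/1.43) × 31.8 × e^(−0.356×1.097) = 0.2490 × 31.8 × 0.6768 = 5.358 mg/L.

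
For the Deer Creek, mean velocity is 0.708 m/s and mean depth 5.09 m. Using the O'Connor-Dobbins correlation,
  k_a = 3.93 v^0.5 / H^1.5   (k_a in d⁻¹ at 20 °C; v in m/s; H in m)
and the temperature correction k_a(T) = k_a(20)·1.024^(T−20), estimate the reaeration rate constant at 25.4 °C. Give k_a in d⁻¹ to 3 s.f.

k_a(20) = 3.93 × 0.708^0.5 / 5.09^1.5 = 3.93 × 0.8414 / 11.48 = 0.2880 d⁻¹.
k_a(25.4) = 0.2880 × 1.024^(25.4−20) = 0.2880 × 1.137 = 0.3273 d⁻¹.

k_a ≈ 0.327 d⁻¹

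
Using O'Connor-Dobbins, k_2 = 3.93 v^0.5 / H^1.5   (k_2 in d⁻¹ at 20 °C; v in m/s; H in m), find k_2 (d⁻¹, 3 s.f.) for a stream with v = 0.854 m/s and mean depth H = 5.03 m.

k_2 ≈ 0.322 d⁻¹

k_2 = 3.93 × 0.854^0.5 / 5.03^1.5 = 3.93 × 0.9241 / 11.28 = 0.3219 d⁻¹.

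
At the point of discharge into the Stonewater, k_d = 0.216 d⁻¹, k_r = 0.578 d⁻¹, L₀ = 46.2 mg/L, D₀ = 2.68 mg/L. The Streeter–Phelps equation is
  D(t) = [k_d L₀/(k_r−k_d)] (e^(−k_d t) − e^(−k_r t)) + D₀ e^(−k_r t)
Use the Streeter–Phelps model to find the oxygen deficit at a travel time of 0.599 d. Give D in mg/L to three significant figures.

k_d L₀/(k_r−k_d) = 0.216×46.2/(0.578−0.216) = 9.979/0.3620 = 27.57 mg/L.
e^(−k_d t) = e^(−0.216×0.5990) = 0.8786; e^(−k_r t) = e^(−0.578×0.5990) = 0.7074.
D = 27.57 × (0.8786 − 0.7074) + 2.68 × 0.7074 = 4.722 + 1.896 = 6.617 mg/L.

D ≈ 6.62 mg/L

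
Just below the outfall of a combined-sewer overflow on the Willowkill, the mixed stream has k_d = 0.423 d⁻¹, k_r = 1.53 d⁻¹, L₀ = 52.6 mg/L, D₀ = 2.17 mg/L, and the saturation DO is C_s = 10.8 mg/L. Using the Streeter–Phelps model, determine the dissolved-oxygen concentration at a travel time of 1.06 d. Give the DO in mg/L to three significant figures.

k_d L₀/(k_r−k_d) = 0.423×52.6/(1.53−0.423) = 22.25/1.107 = 20.10 mg/L.
e^(−k_d t) = e^(−0.423×1.060) = 0.6387; e^(−k_r t) = e^(−1.53×1.060) = 0.1975.
D = 20.10 × (0.6387 − 0.1975) + 2.17 × 0.1975 = 8.866 + 0.4287 = 9.295 mg/L.
DO = C_s − D = 10.8 − 9.295 = 1.505 mg/L.

DO ≈ 1.51 mg/L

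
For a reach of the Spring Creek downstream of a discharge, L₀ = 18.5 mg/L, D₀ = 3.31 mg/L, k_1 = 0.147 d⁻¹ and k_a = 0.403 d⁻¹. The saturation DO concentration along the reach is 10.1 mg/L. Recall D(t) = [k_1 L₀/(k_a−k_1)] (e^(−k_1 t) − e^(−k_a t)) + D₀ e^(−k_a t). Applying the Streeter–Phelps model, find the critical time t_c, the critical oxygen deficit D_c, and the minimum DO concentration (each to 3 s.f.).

With k_a/k_1 = 2.741 and 1 − D₀(k_a−k_1)/(k_1 L₀) = 0.6884,
t_c = ln(2.741 × 0.6884) / (0.403 − 0.147) = ln(1.887) / 0.2560 = 0.6351/0.2560 = 2.481 d.
D_c = (k_1/k_a) L₀ e^(−k_1 t_c) = (0.147/0.403) × 18.5 × e^(−0.147×2.481) = 0.3648 × 18.5 × 0.6944 = 4.686 mg/L.
Minimum DO = C_s − D_c = 10.1 − 4.686 = 5.414 mg/L.

t_c ≈ 2.48 d; D_c ≈ 4.69 mg/L; min DO ≈ 5.41 mg/L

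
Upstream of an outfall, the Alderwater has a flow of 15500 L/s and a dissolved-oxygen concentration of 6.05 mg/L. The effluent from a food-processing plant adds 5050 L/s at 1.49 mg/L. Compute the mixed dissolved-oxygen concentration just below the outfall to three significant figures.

4.93 mg/L

Flow-weighted mixing: C = (Q_r C_r + Q_w C_w)/(Q_r + Q_w)
= (15500×6.05 + 5050×1.49)/(15500 + 5050) = 101300/20550 = 4.929 mg/L.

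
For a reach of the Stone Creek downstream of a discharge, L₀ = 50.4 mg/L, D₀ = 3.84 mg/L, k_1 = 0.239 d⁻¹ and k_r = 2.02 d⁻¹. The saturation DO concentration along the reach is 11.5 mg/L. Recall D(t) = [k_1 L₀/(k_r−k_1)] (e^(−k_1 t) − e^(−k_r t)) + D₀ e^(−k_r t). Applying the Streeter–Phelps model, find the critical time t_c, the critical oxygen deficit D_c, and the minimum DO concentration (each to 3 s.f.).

t_c ≈ 0.727 d; D_c ≈ 5.01 mg/L; min DO ≈ 6.49 mg/L

t_c = [1/(k_r−k_1)] ln[(k_r/k_1)(1 − D₀(k_r−k_1)/(k_1 L₀))]
= [1/(2.02−0.239)] ln[(2.02/0.239)(1 − 3.84×1.781/(0.239×50.4))]
= (1/1.781) ln[8.452 × 0.4322] = 0.5615 × ln(3.653) = 0.5615 × 1.296 = 0.7275 d.
D_c = (k_1/k_r) L₀ e^(−k_1 t_c) = (0.239/2.02) × 50.4 × e^(−0.239×0.7275) = 0.1183 × 50.4 × 0.8404 = 5.012 mg/L.
Minimum DO = C_s − D_c = 11.5 − 5.012 = 6.488 mg/L.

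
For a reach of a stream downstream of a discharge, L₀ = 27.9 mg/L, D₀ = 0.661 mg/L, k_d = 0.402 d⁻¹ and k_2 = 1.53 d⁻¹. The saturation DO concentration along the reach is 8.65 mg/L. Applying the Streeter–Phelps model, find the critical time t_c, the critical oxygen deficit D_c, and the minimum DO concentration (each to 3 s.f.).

t_c ≈ 1.12 d; D_c ≈ 4.67 mg/L; min DO ≈ 3.98 mg/L

At the critical point dD/dt = 0, so k_d L₀ e^(−k_d t) = k_2 D. Substituting D(t) from the Streeter–Phelps equation and solving for t gives
t_c = ln[(k_2/k_d)(1 − D₀(k_2−k_d)/(k_d L₀))] / (k_2−k_d).
Here k_2−k_d = 1.128 d⁻¹ and 1 − D₀(k_2−k_d)/(k_d L₀) = 1 − 0.661×1.128/(0.402×27.9) = 0.9335, so
t_c = ln(3.806 × 0.9335) / 1.128 = 1.268 / 1.128 = 1.124 d.
D_c = (k_d/k_2) L₀ e^(−k_d t_c) = (0.402/1.53) × 27.9 × e^(−0.402×1.124) = 0.2627 × 27.9 × 0.6365 = 4.666 mg/L.
Minimum DO = C_s − D_c = 8.65 − 4.666 = 3.984 mg/L.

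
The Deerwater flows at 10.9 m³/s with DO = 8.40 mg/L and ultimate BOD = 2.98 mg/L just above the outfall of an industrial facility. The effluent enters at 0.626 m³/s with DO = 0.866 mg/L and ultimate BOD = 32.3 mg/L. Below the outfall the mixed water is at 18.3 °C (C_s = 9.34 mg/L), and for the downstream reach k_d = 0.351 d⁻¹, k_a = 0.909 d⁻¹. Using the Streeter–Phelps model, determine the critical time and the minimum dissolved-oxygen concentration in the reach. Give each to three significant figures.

Mixed DO = (10.9×8.40 + 0.626×0.866)/(10.9+0.626) = 92.10/11.53 = 7.991 mg/L.
Mixed L₀ = (10.9×2.98 + 0.626×32.3)/(11.53) = 52.70/11.53 = 4.572 mg/L.
Initial deficit D₀ = C_s − DO₀ = 9.34 − 7.991 = 1.349 mg/L.
t_c = (1/0.5580) ln[(0.909/0.351)(1 − 1.349×0.5580/(0.351×4.572))] = 1.792 × ln(1.375) = 0.5706 d.
D_c = (0.351/0.909) × 4.572 × e^(−0.351×0.5706) = 0.3861 × 4.572 × 0.8185 = 1.445 mg/L.
Minimum DO = 9.34 − 1.445 = 7.895 mg/L.

t_c ≈ 0.571 d; minimum DO ≈ 7.89 mg/L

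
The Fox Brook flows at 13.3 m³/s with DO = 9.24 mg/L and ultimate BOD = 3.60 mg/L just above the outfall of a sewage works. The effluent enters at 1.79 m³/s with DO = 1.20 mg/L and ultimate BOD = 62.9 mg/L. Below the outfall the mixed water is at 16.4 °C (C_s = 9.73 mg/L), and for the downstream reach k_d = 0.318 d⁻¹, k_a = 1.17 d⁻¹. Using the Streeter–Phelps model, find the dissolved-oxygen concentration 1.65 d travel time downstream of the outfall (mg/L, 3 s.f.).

DO ≈ 7.75 mg/L

Mixed DO = (13.3×9.24 + 1.79×1.20)/(13.3+1.79) = 125.0/15.09 = 8.286 mg/L.
Mixed L₀ = (13.3×3.60 + 1.79×62.9)/(15.09) = 160.5/15.09 = 10.63 mg/L.
Initial deficit D₀ = C_s − DO₀ = 9.73 − 8.286 = 1.444 mg/L.
D(1.65) = [0.318×10.63/(1.17−0.318)](e^(−0.318×1.65) − e^(−1.17×1.65)) + 1.444 e^(−1.17×1.65)
= 3.969 × (0.5917 − 0.1451) + 1.444 × 0.1451 = 1.982 mg/L.
DO = 9.73 − 1.982 = 7.748 mg/L.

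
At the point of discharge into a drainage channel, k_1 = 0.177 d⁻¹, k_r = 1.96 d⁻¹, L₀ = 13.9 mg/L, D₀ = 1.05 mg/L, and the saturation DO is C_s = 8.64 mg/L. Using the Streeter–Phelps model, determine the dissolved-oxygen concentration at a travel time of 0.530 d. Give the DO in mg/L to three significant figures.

DO ≈ 7.50 mg/L

k_1 L₀/(k_r−k_1) = 0.177×13.9/(1.96−0.177) = 2.460/1.783 = 1.380 mg/L.
e^(−k_1 t) = e^(−0.177×0.5300) = 0.9105; e^(−k_r t) = e^(−1.96×0.5300) = 0.3539.
D = 1.380 × (0.9105 − 0.3539) + 1.05 × 0.3539 = 0.7680 + 0.3716 = 1.140 mg/L.
DO = C_s − D = 8.64 − 1.140 = 7.500 mg/L.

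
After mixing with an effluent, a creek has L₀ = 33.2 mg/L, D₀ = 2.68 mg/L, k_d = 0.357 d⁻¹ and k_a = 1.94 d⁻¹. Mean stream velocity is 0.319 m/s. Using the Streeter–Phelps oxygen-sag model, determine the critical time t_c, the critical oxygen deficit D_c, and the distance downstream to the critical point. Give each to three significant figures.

With k_a/k_d = 5.434 and 1 − D₀(k_a−k_d)/(k_d L₀) = 0.6421,
t_c = ln(5.434 × 0.6421) / (1.94 − 0.357) = ln(3.489) / 1.583 = 1.250/1.583 = 0.7894 d.
D_c = (k_d/k_a) L₀ e^(−k_d t_c) = (0.357/1.94) × 33.2 × e^(−0.357×0.7894) = 0.1840 × 33.2 × 0.7544 = 4.609 mg/L.
x_c = v t_c = 0.319 m/s × 0.7894 d × 86400 s/d = 21760 m ≈ 21.8 km.

t_c ≈ 0.789 d; D_c ≈ 4.61 mg/L; x_c ≈ 21.8 km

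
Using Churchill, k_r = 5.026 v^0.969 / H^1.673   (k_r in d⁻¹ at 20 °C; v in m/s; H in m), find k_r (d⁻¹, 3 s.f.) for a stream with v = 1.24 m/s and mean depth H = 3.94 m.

k_r = 5.026 × 1.24^0.969 / 3.94^1.673 = 5.026 × 1.232 / 9.914 = 0.6244 d⁻¹.

k_r ≈ 0.624 d⁻¹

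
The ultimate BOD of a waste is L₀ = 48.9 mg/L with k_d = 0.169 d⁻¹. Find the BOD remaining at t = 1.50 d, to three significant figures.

L ≈ 38.0 mg/L

L_t = L₀ e^(−k_d t) = 48.9 × e^(−0.169×1.50) = 48.9 × 0.7761 = 37.95 mg/L.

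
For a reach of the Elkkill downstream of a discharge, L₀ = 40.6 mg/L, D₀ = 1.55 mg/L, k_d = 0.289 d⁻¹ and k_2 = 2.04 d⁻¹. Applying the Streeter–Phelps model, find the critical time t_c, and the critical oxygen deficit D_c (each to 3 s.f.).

t_c ≈ 0.966 d; D_c ≈ 4.35 mg/L

At the critical point dD/dt = 0, so k_d L₀ e^(−k_d t) = k_2 D. Substituting D(t) from the Streeter–Phelps equation and solving for t gives
t_c = ln[(k_2/k_d)(1 − D₀(k_2−k_d)/(k_d L₀))] / (k_2−k_d).
Here k_2−k_d = 1.751 d⁻¹ and 1 − D₀(k_2−k_d)/(k_d L₀) = 1 − 1.55×1.751/(0.289×40.6) = 0.7687, so
t_c = ln(7.059 × 0.7687) / 1.751 = 1.691 / 1.751 = 0.9659 d.
L(t_c) = L₀ e^(−k_d t_c) = 40.6 × 0.7564 = 30.71 mg/L, and at the critical point k_2 D_c = k_d L, so D_c = (0.289/2.04) × 30.71 = 4.351 mg/L.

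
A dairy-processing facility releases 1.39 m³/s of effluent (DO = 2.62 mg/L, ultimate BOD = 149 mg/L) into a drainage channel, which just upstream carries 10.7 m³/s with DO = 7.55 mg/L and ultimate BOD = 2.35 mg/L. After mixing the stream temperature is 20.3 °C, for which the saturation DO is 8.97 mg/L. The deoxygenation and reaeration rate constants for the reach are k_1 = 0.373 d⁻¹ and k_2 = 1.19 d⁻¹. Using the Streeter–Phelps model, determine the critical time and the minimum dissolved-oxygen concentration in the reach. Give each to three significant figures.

Mixed DO = (10.7×7.55 + 1.39×2.62)/(10.7+1.39) = 84.43/12.09 = 6.983 mg/L.
Mixed L₀ = (10.7×2.35 + 1.39×149)/(12.09) = 232.3/12.09 = 19.21 mg/L.
Initial deficit D₀ = C_s − DO₀ = 8.97 − 6.983 = 1.987 mg/L.
t_c = (1/0.8170) ln[(1.19/0.373)(1 − 1.987×0.8170/(0.373×19.21))] = 1.224 × ln(2.468) = 1.106 d.
D_c = (0.373/1.19) × 19.21 × e^(−0.373×1.106) = 0.3134 × 19.21 × 0.6621 = 3.987 mg/L.
Minimum DO = 8.97 − 3.987 = 4.983 mg/L.

t_c ≈ 1.11 d; minimum DO ≈ 4.98 mg/L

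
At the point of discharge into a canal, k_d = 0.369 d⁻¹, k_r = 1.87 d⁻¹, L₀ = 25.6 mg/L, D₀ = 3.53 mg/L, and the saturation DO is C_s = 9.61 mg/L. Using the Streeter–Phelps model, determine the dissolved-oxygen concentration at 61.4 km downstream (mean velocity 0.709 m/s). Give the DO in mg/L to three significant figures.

Travel time t = x/v = 61.4 km / (0.709 m/s) = 61400 m / 0.709 m/s = 86600 s = 1.002 d.
k_d L₀/(k_r−k_d) = 0.369×25.6/(1.87−0.369) = 9.446/1.501 = 6.293 mg/L.
e^(−k_d t) = e^(−0.369×1.002) = 0.6908; e^(−k_r t) = e^(−1.87×1.002) = 0.1535.
D = 6.293 × (0.6908 − 0.1535) + 3.53 × 0.1535 = 3.382 + 0.5417 = 3.924 mg/L.
DO = C_s − D = 9.61 − 3.924 = 5.686 mg/L.

DO ≈ 5.69 mg/L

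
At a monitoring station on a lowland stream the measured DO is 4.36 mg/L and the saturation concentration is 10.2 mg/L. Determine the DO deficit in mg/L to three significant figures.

D ≈ 5.84 mg/L

D = C_s − C = 10.2 − 4.36 = 5.84 mg/L.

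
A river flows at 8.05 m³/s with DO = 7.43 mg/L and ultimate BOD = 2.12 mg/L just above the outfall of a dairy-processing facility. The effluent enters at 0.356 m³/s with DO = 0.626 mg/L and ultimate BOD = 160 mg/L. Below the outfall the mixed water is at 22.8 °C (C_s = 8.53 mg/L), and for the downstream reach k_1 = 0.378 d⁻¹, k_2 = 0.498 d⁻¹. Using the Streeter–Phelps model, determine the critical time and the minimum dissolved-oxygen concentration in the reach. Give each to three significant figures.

t_c ≈ 1.87 d; minimum DO ≈ 5.23 mg/L

Mixed DO = (8.05×7.43 + 0.356×0.626)/(8.05+0.356) = 60.03/8.406 = 7.142 mg/L.
Mixed L₀ = (8.05×2.12 + 0.356×160)/(8.406) = 74.03/8.406 = 8.806 mg/L.
Initial deficit D₀ = C_s − DO₀ = 8.53 − 7.142 = 1.388 mg/L.
t_c = (1/0.1200) ln[(0.498/0.378)(1 − 1.388×0.1200/(0.378×8.806))] = 8.333 × ln(1.252) = 1.870 d.
D_c = (0.378/0.498) × 8.806 × e^(−0.378×1.870) = 0.7590 × 8.806 × 0.4932 = 3.297 mg/L.
Minimum DO = 8.53 − 3.297 = 5.233 mg/L.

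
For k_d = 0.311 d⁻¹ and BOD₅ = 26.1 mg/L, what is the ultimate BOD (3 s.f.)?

BOD₅ = L₀(1 − e^(−5k_d)) ⇒ L₀ = BOD₅ / (1 − e^(−5×0.311))
= 26.1 / (1 − 0.2112) = 26.1 / 0.7888 = 33.09 mg/L.

L₀ ≈ 33.1 mg/L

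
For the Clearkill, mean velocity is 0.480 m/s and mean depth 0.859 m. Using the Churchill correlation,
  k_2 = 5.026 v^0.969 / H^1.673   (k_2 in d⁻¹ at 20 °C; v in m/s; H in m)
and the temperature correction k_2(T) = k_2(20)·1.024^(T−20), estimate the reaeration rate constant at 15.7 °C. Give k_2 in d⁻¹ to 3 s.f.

k_2(20) = 5.026 × 0.480^0.969 / 0.859^1.673 = 5.026 × 0.4910 / 0.7755 = 3.183 d⁻¹.
k_2(15.7) = 3.183 × 1.024^(15.7−20) = 3.183 × 0.9030 = 2.874 d⁻¹.

k_2 ≈ 2.87 d⁻¹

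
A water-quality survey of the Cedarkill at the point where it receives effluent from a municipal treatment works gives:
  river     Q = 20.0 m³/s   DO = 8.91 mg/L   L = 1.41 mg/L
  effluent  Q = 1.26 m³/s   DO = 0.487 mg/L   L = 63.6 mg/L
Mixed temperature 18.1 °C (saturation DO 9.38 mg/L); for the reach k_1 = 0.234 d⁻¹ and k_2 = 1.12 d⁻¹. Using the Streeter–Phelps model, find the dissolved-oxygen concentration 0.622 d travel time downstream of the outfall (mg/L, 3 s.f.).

DO ≈ 8.40 mg/L

Mixed DO = (20.0×8.91 + 1.26×0.487)/(20.0+1.26) = 178.8/21.26 = 8.411 mg/L.
Mixed L₀ = (20.0×1.41 + 1.26×63.6)/(21.26) = 108.3/21.26 = 5.096 mg/L.
Initial deficit D₀ = C_s − DO₀ = 9.38 − 8.411 = 0.9692 mg/L.
D(0.622) = [0.234×5.096/(1.12−0.234)](e^(−0.234×0.622) − e^(−1.12×0.622)) + 0.9692 e^(−1.12×0.622)
= 1.346 × (0.8645 − 0.4983) + 0.9692 × 0.4983 = 0.9759 mg/L.
DO = 9.38 − 0.9759 = 8.404 mg/L.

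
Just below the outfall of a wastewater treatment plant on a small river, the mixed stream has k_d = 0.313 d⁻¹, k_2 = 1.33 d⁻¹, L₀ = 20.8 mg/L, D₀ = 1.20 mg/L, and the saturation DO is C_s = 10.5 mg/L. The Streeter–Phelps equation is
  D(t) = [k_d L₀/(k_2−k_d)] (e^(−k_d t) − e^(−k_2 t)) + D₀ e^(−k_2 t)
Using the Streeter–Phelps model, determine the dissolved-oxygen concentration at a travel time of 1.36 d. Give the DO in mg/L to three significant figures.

DO ≈ 7.17 mg/L

k_d L₀/(k_2−k_d) = 0.313×20.8/(1.33−0.313) = 6.510/1.017 = 6.402 mg/L.
e^(−k_d t) = e^(−0.313×1.360) = 0.6533; e^(−k_2 t) = e^(−1.33×1.360) = 0.1639.
D = 6.402 × (0.6533 − 0.1639) + 1.20 × 0.1639 = 3.133 + 0.1966 = 3.330 mg/L.
DO = C_s − D = 10.5 − 3.330 = 7.170 mg/L.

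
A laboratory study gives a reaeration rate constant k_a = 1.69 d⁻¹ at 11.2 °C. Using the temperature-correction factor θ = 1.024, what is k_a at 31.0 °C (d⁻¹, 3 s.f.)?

k_a(T₂) = k_a(T₁) · θ^(T₂−T₁) = 1.69 × 1.024^(31.0−11.2)
= 1.69 × 1.024^19.8 = 1.69 × 1.599 = 2.703 d⁻¹.

k_a ≈ 2.70 d⁻¹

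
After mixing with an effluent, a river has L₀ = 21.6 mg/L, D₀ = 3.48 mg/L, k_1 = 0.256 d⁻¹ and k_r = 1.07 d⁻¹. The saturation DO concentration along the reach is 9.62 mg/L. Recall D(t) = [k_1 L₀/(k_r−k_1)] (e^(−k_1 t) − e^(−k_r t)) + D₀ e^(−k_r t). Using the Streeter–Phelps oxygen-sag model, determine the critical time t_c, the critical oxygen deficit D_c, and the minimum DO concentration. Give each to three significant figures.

With k_r/k_1 = 4.180 and 1 − D₀(k_r−k_1)/(k_1 L₀) = 0.4877,
t_c = ln(4.180 × 0.4877) / (1.07 − 0.256) = ln(2.039) / 0.8140 = 0.7122/0.8140 = 0.8750 d.
L(t_c) = L₀ e^(−k_1 t_c) = 21.6 × 0.7993 = 17.27 mg/L, and at the critical point k_r D_c = k_1 L, so D_c = (0.256/1.07) × 17.27 = 4.131 mg/L.
Minimum DO = C_s − D_c = 9.62 − 4.131 = 5.489 mg/L.

t_c ≈ 0.875 d; D_c ≈ 4.13 mg/L; min DO ≈ 5.49 mg/L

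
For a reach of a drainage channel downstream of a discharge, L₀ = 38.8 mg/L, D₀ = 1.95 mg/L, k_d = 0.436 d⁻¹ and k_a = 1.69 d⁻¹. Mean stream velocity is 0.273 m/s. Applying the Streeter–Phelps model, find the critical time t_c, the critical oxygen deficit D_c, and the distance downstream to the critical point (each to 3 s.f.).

t_c ≈ 0.956 d; D_c ≈ 6.60 mg/L; x_c ≈ 22.5 km

t_c = [1/(k_a−k_d)] ln[(k_a/k_d)(1 − D₀(k_a−k_d)/(k_d L₀))]
= [1/(1.69−0.436)] ln[(1.69/0.436)(1 − 1.95×1.254/(0.436×38.8))]
= (1/1.254) ln[3.876 × 0.8555] = 0.7974 × ln(3.316) = 0.7974 × 1.199 = 0.9559 d.
D_c = (k_d/k_a) L₀ e^(−k_d t_c) = (0.436/1.69) × 38.8 × e^(−0.436×0.9559) = 0.2580 × 38.8 × 0.6592 = 6.598 mg/L.
x_c = v t_c = 0.273 m/s × 0.9559 d × 86400 s/d = 22550 m ≈ 22.5 km.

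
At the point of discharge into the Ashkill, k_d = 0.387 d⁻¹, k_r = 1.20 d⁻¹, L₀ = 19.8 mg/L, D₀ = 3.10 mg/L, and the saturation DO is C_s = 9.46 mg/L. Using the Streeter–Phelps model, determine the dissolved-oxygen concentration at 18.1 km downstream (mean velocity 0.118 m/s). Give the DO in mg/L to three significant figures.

DO ≈ 5.47 mg/L

Travel time t = x/v = 18.1 km / (0.118 m/s) = 18100 m / 0.118 m/s = 153400 s = 1.775 d.
k_d L₀/(k_r−k_d) = 0.387×19.8/(1.20−0.387) = 7.663/0.8130 = 9.425 mg/L.
e^(−k_d t) = e^(−0.387×1.775) = 0.5031; e^(−k_r t) = e^(−1.20×1.775) = 0.1188.
D = 9.425 × (0.5031 − 0.1188) + 3.10 × 0.1188 = 3.622 + 0.3682 = 3.990 mg/L.
DO = C_s − D = 9.46 − 3.990 = 5.470 mg/L.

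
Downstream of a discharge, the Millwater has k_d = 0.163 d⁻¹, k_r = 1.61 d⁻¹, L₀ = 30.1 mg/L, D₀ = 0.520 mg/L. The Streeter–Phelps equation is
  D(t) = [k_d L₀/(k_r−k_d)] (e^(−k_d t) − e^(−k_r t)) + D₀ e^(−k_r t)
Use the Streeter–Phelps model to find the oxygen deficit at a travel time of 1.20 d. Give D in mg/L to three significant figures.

D ≈ 2.37 mg/L

k_d L₀/(k_r−k_d) = 0.163×30.1/(1.61−0.163) = 4.906/1.447 = 3.391 mg/L.
e^(−k_d t) = e^(−0.163×1.200) = 0.8223; e^(−k_r t) = e^(−1.61×1.200) = 0.1449.
D = 3.391 × (0.8223 − 0.1449) + 0.520 × 0.1449 = 2.297 + 0.07533 = 2.372 mg/L.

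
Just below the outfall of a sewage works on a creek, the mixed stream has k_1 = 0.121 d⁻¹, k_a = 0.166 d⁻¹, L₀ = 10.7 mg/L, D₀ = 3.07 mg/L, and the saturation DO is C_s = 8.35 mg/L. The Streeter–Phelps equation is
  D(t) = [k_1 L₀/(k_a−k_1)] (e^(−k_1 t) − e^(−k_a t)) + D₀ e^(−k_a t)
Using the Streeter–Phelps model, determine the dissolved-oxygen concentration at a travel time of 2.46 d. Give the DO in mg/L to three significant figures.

DO ≈ 4.07 mg/L

k_1 L₀/(k_a−k_1) = 0.121×10.7/(0.166−0.121) = 1.295/0.04500 = 28.77 mg/L.
e^(−k_1 t) = e^(−0.121×2.460) = 0.7426; e^(−k_a t) = e^(−0.166×2.460) = 0.6647.
D = 28.77 × (0.7426 − 0.6647) + 3.07 × 0.6647 = 2.239 + 2.041 = 4.280 mg/L.
DO = C_s − D = 8.35 − 4.280 = 4.070 mg/L.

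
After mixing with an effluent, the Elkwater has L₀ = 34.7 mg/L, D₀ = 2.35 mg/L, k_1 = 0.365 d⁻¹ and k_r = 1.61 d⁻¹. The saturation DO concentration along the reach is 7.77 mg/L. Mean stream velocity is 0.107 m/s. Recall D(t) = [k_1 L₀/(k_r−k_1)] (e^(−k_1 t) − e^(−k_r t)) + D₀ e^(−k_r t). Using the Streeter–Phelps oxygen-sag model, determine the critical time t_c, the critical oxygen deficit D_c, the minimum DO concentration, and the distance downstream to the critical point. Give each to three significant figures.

With k_r/k_1 = 4.411 and 1 − D₀(k_r−k_1)/(k_1 L₀) = 0.7690,
t_c = ln(4.411 × 0.7690) / (1.61 − 0.365) = ln(3.392) / 1.245 = 1.221/1.245 = 0.9811 d.
L(t_c) = L₀ e^(−k_1 t_c) = 34.7 × 0.6990 = 24.26 mg/L, and at the critical point k_r D_c = k_1 L, so D_c = (0.365/1.61) × 24.26 = 5.499 mg/L.
Minimum DO = C_s − D_c = 7.77 − 5.499 = 2.271 mg/L.
x_c = v t_c = 0.107 m/s × 0.9811 d × 86400 s/d = 9070 m ≈ 9.07 km.

t_c ≈ 0.981 d; D_c ≈ 5.50 mg/L; min DO ≈ 2.27 mg/L; x_c ≈ 9.07 km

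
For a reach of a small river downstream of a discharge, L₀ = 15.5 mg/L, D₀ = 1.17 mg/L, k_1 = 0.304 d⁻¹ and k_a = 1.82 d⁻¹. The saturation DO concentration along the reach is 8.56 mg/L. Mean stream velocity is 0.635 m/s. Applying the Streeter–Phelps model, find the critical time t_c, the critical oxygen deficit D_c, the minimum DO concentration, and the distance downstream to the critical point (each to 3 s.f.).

With k_a/k_1 = 5.987 and 1 − D₀(k_a−k_1)/(k_1 L₀) = 0.6236,
t_c = ln(5.987 × 0.6236) / (1.82 − 0.304) = ln(3.733) / 1.516 = 1.317/1.516 = 0.8689 d.
L(t_c) = L₀ e^(−k_1 t_c) = 15.5 × 0.7679 = 11.90 mg/L, and at the critical point k_a D_c = k_1 L, so D_c = (0.304/1.82) × 11.90 = 1.988 mg/L.
Minimum DO = C_s − D_c = 8.56 − 1.988 = 6.572 mg/L.
x_c = v t_c = 0.635 m/s × 0.8689 d × 86400 s/d = 47670 m ≈ 47.7 km.

t_c ≈ 0.869 d; D_c ≈ 1.99 mg/L; min DO ≈ 6.57 mg/L; x_c ≈ 47.7 km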